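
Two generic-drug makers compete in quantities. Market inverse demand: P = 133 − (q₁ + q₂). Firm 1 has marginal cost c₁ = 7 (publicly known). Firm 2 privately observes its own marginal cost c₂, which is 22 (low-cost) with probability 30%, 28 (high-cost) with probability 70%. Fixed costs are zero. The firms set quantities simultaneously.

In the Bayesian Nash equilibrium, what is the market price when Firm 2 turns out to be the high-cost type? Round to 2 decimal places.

Type-c best response for Firm 2: q₂(c) = (133 − c)/2 − q₁/2.
Firm 1 maximizes expected profit; its first-order condition is 133 − 2q₁ − E[q₂] − 7 = 0.
Substituting E[q₂] and solving: E[c₂] = 26.2, so q₁ = (133 − 2·7 + 26.2)/3 = 48.4.
q₂(high-cost) = 28.3, so P = 133 − (48.4 + 28.3) = 56.3.

56.30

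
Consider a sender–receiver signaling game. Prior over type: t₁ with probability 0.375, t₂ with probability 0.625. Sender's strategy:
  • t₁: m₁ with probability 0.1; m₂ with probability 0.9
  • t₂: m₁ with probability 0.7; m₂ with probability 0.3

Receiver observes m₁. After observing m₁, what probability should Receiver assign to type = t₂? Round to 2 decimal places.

0.92

P(m₁) = 0.375·0.1 + 0.625·0.7 = 0.475
P(t₂ | m₁) = (0.625·0.7) / 0.475 = 0.4375 / 0.475 = 0.921053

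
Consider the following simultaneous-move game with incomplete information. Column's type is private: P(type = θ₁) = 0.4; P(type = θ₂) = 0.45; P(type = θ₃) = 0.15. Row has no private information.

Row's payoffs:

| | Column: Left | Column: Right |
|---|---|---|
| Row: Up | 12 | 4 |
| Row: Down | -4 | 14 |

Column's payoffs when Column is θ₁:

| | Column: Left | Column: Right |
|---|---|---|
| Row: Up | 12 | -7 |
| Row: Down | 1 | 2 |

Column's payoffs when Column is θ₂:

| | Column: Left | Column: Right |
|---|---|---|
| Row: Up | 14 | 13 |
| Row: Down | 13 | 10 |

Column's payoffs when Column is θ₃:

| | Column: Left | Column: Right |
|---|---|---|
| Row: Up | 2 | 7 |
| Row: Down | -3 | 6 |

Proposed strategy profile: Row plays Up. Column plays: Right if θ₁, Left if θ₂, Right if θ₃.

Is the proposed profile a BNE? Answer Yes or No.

A profile is a BNE iff every type of every player is best-responding given beliefs about the other side.
Row plays Up: E[Up] = 0.4·(4) + 0.45·(12) + 0.15·(4) = 7.6; E[Down] = 5.9. Best-responding. ✓
Column (type θ₁), facing Up: Left gives 12, Right gives -7. Proposed Right is not best — profitable deviation exists. ✗
Column (type θ₂), facing Up: Left gives 14, Right gives 13. Proposed Left is best. ✓
Column (type θ₃), facing Up: Left gives 2, Right gives 7. Proposed Right is best. ✓

No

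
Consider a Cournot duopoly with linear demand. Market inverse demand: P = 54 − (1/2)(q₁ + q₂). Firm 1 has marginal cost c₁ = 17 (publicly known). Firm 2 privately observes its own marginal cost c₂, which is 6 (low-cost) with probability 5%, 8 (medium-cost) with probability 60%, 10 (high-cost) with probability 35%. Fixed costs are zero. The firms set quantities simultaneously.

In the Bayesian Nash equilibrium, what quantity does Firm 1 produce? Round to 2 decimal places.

19.07

Type-c best response for Firm 2: q₂(c) = (54 − c) − q₁/2.
Firm 1 maximizes expected profit; its first-order condition is 54 − q₁ − (1/2)E[q₂] − 17 = 0.
Substituting E[q₂] and solving: E[c₂] = 8.6, so q₁ = (54 − 2·17 + 8.6)/(3/2) = 19.0667.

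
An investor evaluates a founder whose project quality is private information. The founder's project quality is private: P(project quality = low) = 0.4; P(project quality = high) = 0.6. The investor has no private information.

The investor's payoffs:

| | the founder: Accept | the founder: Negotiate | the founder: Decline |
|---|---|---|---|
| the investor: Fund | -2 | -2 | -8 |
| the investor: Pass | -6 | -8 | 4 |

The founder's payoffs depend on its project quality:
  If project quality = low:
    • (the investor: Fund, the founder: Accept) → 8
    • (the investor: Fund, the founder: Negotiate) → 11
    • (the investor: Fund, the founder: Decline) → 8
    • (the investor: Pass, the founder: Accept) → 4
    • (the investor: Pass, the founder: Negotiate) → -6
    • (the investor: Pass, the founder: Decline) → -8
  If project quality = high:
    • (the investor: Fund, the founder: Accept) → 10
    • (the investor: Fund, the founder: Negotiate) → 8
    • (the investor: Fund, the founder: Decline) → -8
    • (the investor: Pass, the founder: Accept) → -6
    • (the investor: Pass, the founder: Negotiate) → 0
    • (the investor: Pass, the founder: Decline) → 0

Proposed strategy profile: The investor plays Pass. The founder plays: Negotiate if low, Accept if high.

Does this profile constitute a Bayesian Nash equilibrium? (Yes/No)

No

The investor plays Pass: E[Pass] = 0.4·(-8) + 0.6·(-6) = -6.8; E[Fund] = -2. Not best-responding. ✗
The founder (project quality low), facing Pass: Accept gives 4, Negotiate gives -6, Decline gives -8. Proposed Negotiate is not best — profitable deviation exists. ✗
The founder (project quality high), facing Pass: Accept gives -6, Negotiate gives 0, Decline gives 0. Proposed Accept is not best — profitable deviation exists. ✗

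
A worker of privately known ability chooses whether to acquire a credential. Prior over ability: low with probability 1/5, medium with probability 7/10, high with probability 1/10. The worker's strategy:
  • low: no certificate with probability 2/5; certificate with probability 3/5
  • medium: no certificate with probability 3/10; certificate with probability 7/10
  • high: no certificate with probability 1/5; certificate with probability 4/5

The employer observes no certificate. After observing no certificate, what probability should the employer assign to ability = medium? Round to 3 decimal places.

0.677

Apply Bayes' rule using the sender's strategy as the likelihood.
P(no certificate) = (1/5)·(2/5) + (7/10)·(3/10) + (1/10)·(1/5) = 31/100
P(medium | no certificate) = ((7/10)·(3/10)) / (31/100) = (21/100) / (31/100) = 21/31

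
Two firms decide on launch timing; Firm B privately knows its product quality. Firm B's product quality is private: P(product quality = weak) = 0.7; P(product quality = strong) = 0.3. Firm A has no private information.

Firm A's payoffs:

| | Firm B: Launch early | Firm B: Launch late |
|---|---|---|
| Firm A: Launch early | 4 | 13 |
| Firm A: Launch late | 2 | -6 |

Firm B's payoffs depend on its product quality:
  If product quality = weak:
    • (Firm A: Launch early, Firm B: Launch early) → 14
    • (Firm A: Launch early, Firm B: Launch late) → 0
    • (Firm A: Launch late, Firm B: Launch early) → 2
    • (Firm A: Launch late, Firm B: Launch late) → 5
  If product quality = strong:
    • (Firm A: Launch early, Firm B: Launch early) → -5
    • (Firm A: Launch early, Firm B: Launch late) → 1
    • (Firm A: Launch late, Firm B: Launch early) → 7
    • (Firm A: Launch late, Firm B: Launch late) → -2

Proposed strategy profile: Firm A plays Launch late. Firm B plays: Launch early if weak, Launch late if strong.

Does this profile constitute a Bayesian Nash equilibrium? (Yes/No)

No

A profile is a BNE iff every type of every player is best-responding given beliefs about the other side.
Firm A plays Launch late: E[Launch late] = 0.7·(2) + 0.3·(-6) = -0.4; E[Launch early] = 6.7. Not best-responding. ✗
Firm B (product quality weak), facing Launch late: Launch early gives 2, Launch late gives 5. Proposed Launch early is not best — profitable deviation exists. ✗
Firm B (product quality strong), facing Launch late: Launch early gives 7, Launch late gives -2. Proposed Launch late is not best — profitable deviation exists. ✗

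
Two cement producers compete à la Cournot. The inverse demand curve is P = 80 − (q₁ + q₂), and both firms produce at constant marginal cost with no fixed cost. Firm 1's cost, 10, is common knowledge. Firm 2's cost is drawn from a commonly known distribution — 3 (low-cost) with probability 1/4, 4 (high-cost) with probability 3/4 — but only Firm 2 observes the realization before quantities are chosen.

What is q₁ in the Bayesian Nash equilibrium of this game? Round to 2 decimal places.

Firm 2 with cost c maximizes (80 − (q₁+q₂) − c)·q₂, giving q₂(c) = (80 − c − q₁)/2.
E[c₂] = 1/4·3 + 3/4·4 = 3.75
Firm 1's FOC against E[q₂] yields q₁ = (80 − 2·10 + E[c₂])/3 = (80 − 20 + 3.75)/3 = 21.25.

21.25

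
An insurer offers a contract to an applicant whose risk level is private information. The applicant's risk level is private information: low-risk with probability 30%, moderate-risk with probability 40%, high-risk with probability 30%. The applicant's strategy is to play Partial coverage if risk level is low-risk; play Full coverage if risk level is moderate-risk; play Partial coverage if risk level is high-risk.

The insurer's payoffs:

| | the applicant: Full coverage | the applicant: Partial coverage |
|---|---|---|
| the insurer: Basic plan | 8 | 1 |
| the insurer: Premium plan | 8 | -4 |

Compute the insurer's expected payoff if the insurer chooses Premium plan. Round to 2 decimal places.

0.80

E[Premium plan] = 0.3·(-4) + 0.4·8 + 0.3·(-4) = (-1.2) + 3.2 + (-1.2) = 0.8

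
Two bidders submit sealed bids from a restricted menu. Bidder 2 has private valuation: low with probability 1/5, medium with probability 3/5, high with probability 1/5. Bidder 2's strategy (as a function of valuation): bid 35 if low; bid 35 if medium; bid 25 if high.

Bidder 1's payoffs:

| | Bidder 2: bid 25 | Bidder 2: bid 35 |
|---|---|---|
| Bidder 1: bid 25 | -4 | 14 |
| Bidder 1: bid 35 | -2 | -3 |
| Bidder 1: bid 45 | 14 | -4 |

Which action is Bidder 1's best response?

bid 25

Compute Bidder 1's expected payoff for each action, taking the expectation over Bidder 2's type.
E[bid 25] = 1/5·(14) + 3/5·(14) + 1/5·(-4) = 52/5
E[bid 35] = 1/5·(-3) + 3/5·(-3) + 1/5·(-2) = -14/5
E[bid 45] = 1/5·(-4) + 3/5·(-4) + 1/5·(14) = -2/5
Best response: bid 25 (52/5 is the largest).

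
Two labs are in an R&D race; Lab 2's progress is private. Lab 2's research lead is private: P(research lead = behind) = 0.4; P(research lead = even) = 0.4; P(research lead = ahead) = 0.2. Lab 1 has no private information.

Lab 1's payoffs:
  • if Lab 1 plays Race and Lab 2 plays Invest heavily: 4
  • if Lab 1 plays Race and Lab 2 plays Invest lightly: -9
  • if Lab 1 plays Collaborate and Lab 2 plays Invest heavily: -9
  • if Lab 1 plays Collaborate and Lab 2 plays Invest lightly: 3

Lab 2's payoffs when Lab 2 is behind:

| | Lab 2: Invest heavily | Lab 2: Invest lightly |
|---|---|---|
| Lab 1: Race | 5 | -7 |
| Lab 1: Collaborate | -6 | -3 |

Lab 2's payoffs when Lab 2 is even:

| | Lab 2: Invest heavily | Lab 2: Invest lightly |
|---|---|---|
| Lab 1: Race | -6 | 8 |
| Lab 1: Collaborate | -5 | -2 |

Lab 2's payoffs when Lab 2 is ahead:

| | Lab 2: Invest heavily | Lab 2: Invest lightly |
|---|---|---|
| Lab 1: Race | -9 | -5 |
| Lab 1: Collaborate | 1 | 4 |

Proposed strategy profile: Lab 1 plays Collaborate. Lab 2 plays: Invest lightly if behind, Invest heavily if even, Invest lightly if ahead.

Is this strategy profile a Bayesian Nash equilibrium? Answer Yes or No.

No

A profile is a BNE iff every type of every player is best-responding given beliefs about the other side.
Lab 1 plays Collaborate: E[Collaborate] = 0.4·(3) + 0.4·(-9) + 0.2·(3) = -1.8; E[Race] = -3.8. Best-responding. ✓
Lab 2 (research lead behind), facing Collaborate: Invest heavily gives -6, Invest lightly gives -3. Proposed Invest lightly is best. ✓
Lab 2 (research lead even), facing Collaborate: Invest heavily gives -5, Invest lightly gives -2. Proposed Invest heavily is not best — profitable deviation exists. ✗
Lab 2 (research lead ahead), facing Collaborate: Invest heavily gives 1, Invest lightly gives 4. Proposed Invest lightly is best. ✓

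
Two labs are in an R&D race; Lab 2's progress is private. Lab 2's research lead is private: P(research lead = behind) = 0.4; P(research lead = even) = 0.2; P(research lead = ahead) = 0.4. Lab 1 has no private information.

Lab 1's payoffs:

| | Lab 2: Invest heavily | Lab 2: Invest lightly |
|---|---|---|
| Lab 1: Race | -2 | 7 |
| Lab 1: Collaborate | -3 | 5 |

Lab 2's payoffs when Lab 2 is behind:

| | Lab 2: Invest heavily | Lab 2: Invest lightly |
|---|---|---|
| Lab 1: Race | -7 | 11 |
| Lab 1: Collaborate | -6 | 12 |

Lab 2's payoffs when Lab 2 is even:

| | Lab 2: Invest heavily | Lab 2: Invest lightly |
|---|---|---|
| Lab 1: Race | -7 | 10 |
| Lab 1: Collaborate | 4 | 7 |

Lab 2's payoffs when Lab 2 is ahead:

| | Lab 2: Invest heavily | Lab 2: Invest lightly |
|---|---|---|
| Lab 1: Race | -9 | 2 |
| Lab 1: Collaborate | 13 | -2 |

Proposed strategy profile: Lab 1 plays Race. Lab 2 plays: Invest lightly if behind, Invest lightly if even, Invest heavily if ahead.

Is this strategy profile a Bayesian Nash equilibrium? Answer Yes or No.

No

Lab 1 plays Race: E[Race] = 0.4·(7) + 0.2·(7) + 0.4·(-2) = 3.4; E[Collaborate] = 1.8. Best-responding. ✓
Lab 2 (research lead behind), facing Race: Invest heavily gives -7, Invest lightly gives 11. Proposed Invest lightly is best. ✓
Lab 2 (research lead even), facing Race: Invest heavily gives -7, Invest lightly gives 10. Proposed Invest lightly is best. ✓
Lab 2 (research lead ahead), facing Race: Invest heavily gives -9, Invest lightly gives 2. Proposed Invest heavily is not best — profitable deviation exists. ✗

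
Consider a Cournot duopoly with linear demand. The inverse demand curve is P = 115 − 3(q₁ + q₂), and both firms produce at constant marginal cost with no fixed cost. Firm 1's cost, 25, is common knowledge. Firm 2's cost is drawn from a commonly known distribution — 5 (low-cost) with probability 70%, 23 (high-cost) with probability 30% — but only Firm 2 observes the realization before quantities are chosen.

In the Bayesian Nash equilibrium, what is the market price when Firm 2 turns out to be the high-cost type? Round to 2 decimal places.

56.43

Type-c best response for Firm 2: q₂(c) = (115 − c)/6 − q₁/2.
Firm 1 maximizes expected profit; its first-order condition is 115 − 6q₁ − 3E[q₂] − 25 = 0.
Substituting E[q₂] and solving: E[c₂] = 10.4, so q₁ = (115 − 2·25 + 10.4)/9 = 8.37778.
q₂(high-cost) = 11.1444, so P = 115 − 3·(8.37778 + 11.1444) = 56.4333.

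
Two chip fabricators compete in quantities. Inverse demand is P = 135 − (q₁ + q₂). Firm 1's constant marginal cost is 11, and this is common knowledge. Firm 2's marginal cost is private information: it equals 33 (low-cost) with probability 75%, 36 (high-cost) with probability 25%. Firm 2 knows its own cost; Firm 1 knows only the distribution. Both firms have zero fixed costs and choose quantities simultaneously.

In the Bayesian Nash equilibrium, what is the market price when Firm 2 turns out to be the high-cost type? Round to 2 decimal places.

61.04

Each type of Firm 2 best-responds to q₁; Firm 1 best-responds to the expected q₂ over Firm 2's types.
Firm 2 with cost c maximizes (135 − (q₁+q₂) − c)·q₂, giving q₂(c) = (135 − c − q₁)/2.
E[c₂] = 0.75·33 + 0.25·36 = 33.75
Firm 1's FOC against E[q₂] yields q₁ = (135 − 2·11 + E[c₂])/3 = (135 − 22 + 33.75)/3 = 48.9167.
q₂(high-cost) = 25.0417, so P = 135 − (48.9167 + 25.0417) = 61.0417.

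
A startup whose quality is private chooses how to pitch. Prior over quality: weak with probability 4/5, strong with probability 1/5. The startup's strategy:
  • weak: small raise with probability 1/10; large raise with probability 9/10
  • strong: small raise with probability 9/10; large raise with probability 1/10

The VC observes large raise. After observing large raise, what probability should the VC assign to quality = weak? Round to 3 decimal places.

P(large raise) = (4/5)·(9/10) + (1/5)·(1/10) = 37/50
P(weak | large raise) = ((4/5)·(9/10)) / (37/50) = (18/25) / (37/50) = 36/37

0.973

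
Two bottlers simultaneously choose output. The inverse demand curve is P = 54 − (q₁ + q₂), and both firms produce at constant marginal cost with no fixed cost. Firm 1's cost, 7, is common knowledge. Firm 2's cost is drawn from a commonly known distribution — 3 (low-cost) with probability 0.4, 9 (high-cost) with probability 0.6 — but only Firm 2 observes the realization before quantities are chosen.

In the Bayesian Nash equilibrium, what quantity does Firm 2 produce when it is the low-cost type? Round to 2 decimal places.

Firm 2 with cost c maximizes (54 − (q₁+q₂) − c)·q₂, giving q₂(c) = (54 − c − q₁)/2.
E[c₂] = 0.4·3 + 0.6·9 = 6.6
Firm 1's FOC against E[q₂] yields q₁ = (54 − 2·7 + E[c₂])/3 = (54 − 14 + 6.6)/3 = 15.5333.
q₂(low-cost) = (54 − 3 − 15.5333)/2 = 17.7333.

17.73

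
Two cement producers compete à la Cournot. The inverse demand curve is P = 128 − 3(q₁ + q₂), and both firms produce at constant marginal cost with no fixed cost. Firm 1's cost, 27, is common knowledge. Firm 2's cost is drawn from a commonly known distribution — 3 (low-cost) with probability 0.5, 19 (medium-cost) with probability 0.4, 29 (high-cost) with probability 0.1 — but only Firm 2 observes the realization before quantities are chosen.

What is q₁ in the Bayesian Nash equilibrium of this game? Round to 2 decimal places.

Type-c best response for Firm 2: q₂(c) = (128 − c)/6 − q₁/2.
Firm 1 maximizes expected profit; its first-order condition is 128 − 6q₁ − 3E[q₂] − 27 = 0.
Substituting E[q₂] and solving: E[c₂] = 12, so q₁ = (128 − 2·27 + 12)/9 = 9.55556.

9.56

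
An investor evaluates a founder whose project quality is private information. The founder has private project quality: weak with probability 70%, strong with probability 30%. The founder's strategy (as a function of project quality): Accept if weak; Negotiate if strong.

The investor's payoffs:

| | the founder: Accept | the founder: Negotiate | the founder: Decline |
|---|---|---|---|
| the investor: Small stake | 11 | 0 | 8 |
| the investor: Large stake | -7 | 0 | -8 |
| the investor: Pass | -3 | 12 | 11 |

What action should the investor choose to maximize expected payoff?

Small stake

E[Small stake] = 0.7·(11) + 0.3·(0) = 7.7
E[Large stake] = 0.7·(-7) + 0.3·(0) = -4.9
E[Pass] = 0.7·(-3) + 0.3·(12) = 1.5
Best response: Small stake (7.7 is the largest).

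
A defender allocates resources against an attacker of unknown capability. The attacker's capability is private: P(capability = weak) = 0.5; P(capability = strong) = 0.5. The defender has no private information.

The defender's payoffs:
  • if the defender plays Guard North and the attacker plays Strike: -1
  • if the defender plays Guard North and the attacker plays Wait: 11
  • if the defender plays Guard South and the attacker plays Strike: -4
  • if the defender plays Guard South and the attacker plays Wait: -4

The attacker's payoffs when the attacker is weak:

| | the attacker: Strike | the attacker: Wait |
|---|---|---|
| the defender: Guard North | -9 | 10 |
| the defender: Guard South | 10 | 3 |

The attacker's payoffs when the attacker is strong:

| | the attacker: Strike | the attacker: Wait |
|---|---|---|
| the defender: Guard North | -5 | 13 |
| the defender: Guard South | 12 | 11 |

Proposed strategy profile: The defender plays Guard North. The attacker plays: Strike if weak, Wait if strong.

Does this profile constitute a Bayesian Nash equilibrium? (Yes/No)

The defender plays Guard North: E[Guard North] = 0.5·(-1) + 0.5·(11) = 5; E[Guard South] = -4. Best-responding. ✓
The attacker (capability weak), facing Guard North: Strike gives -9, Wait gives 10. Proposed Strike is not best — profitable deviation exists. ✗
The attacker (capability strong), facing Guard North: Strike gives -5, Wait gives 13. Proposed Wait is best. ✓

No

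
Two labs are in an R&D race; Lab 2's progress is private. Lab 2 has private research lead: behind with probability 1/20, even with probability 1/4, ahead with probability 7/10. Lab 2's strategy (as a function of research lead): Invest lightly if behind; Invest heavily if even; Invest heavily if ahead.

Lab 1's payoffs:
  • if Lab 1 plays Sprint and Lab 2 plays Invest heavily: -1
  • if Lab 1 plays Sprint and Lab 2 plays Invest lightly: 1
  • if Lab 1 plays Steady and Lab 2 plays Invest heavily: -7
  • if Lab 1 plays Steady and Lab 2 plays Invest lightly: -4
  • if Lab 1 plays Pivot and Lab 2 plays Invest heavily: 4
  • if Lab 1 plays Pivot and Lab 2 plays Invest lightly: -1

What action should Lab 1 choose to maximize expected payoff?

Pivot

E[Sprint] = 1/20·(1) + 1/4·(-1) + 7/10·(-1) = -9/10
E[Steady] = 1/20·(-4) + 1/4·(-7) + 7/10·(-7) = -137/20
E[Pivot] = 1/20·(-1) + 1/4·(4) + 7/10·(4) = 15/4
Best response: Pivot (15/4 is the largest).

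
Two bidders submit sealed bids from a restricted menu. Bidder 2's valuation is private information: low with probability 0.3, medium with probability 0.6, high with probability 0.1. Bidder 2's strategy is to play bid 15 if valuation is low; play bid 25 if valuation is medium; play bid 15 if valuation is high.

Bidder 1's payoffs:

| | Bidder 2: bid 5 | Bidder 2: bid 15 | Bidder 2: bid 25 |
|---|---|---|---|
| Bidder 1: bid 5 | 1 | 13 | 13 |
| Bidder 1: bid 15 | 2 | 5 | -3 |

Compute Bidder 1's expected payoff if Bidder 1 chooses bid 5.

E[bid 5] = 0.3·13 + 0.6·13 + 0.1·13 = 3.9 + 7.8 + 1.3 = 13

13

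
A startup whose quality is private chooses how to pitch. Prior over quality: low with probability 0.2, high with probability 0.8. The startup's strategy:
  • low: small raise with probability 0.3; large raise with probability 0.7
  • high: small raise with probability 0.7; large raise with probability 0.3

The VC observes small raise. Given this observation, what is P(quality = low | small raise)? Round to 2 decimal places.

Apply Bayes' rule using the sender's strategy as the likelihood.
P(small raise) = 0.2·0.3 + 0.8·0.7 = 0.62
P(low | small raise) = (0.2·0.3) / 0.62 = 0.06 / 0.62 = 0.0967742

0.10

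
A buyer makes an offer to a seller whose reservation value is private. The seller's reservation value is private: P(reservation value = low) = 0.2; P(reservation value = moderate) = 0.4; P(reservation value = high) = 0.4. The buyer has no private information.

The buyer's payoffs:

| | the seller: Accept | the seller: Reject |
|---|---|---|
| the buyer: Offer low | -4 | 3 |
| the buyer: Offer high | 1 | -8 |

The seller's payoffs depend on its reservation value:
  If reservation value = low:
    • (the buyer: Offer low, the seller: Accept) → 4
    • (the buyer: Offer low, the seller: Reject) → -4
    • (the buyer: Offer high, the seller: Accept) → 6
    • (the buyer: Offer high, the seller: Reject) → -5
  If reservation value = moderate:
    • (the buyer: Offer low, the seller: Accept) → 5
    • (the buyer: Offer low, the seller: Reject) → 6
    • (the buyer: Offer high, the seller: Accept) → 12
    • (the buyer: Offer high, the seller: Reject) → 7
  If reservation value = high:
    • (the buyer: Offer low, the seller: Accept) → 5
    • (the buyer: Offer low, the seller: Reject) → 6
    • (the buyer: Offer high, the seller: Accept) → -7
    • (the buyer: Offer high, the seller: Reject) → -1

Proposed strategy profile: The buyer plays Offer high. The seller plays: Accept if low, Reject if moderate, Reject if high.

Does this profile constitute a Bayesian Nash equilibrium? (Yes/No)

No

A profile is a BNE iff every type of every player is best-responding given beliefs about the other side.
The buyer plays Offer high: E[Offer high] = 0.2·(1) + 0.4·(-8) + 0.4·(-8) = -6.2; E[Offer low] = 1.6. Not best-responding. ✗
The seller (reservation value low), facing Offer high: Accept gives 6, Reject gives -5. Proposed Accept is best. ✓
The seller (reservation value moderate), facing Offer high: Accept gives 12, Reject gives 7. Proposed Reject is not best — profitable deviation exists. ✗
The seller (reservation value high), facing Offer high: Accept gives -7, Reject gives -1. Proposed Reject is best. ✓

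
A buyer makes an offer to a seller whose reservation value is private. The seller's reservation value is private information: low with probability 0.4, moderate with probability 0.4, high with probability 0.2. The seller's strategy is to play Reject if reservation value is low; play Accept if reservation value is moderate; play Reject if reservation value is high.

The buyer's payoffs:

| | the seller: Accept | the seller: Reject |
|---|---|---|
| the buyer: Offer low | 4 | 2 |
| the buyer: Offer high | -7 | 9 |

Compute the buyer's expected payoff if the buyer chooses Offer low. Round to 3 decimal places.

2.800

E[Offer low] = 0.4·2 + 0.4·4 + 0.2·2 = 0.8 + 1.6 + 0.4 = 2.8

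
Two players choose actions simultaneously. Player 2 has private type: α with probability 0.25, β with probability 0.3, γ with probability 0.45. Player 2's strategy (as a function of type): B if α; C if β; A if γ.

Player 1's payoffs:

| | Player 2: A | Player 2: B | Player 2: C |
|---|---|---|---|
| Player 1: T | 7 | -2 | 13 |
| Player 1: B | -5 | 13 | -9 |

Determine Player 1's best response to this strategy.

Compute Player 1's expected payoff for each action, taking the expectation over Player 2's type.
E[T] = 0.25·(-2) + 0.3·(13) + 0.45·(7) = 6.55
E[B] = 0.25·(13) + 0.3·(-9) + 0.45·(-5) = -1.7
Best response: T (6.55 is the largest).

T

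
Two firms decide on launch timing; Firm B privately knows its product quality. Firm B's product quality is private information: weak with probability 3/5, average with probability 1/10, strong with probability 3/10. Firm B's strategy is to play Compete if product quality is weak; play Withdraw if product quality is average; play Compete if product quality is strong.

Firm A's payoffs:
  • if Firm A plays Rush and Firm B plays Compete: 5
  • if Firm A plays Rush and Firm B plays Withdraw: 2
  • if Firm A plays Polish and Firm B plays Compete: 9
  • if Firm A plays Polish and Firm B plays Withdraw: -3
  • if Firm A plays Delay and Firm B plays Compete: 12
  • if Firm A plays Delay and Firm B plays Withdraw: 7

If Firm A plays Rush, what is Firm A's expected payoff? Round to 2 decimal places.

E[Rush] = 3/5·5 + 1/10·2 + 3/10·5 = 3 + 1/5 + 3/2 = 47/10

4.70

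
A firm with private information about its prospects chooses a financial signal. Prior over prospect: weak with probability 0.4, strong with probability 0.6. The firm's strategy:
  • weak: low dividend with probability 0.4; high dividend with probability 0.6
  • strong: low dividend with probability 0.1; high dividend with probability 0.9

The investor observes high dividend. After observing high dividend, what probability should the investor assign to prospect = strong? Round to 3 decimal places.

0.692

P(high dividend) = 0.4·0.6 + 0.6·0.9 = 0.78
P(strong | high dividend) = (0.6·0.9) / 0.78 = 0.54 / 0.78 = 0.692308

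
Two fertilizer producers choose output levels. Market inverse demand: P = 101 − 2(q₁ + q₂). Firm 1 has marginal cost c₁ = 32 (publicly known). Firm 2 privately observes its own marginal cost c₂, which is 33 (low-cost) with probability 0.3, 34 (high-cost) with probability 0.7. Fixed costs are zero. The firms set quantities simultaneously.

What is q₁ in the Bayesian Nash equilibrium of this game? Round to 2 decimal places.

11.78

Firm 2 with cost c maximizes (101 − 2(q₁+q₂) − c)·q₂, giving q₂(c) = (101 − c − 2q₁)/4.
E[c₂] = 0.3·33 + 0.7·34 = 33.7
Firm 1's FOC against E[q₂] yields q₁ = (101 − 2·32 + E[c₂])/6 = (101 − 64 + 33.7)/6 = 11.7833.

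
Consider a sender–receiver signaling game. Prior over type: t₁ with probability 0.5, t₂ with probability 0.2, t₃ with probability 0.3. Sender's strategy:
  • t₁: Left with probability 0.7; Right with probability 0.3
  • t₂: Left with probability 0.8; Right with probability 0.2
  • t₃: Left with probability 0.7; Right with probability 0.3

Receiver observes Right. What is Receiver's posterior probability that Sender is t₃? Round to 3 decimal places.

0.321

Apply Bayes' rule using the sender's strategy as the likelihood.
P(Right) = 0.5·0.3 + 0.2·0.2 + 0.3·0.3 = 0.28
P(t₃ | Right) = (0.3·0.3) / 0.28 = 0.09 / 0.28 = 0.321429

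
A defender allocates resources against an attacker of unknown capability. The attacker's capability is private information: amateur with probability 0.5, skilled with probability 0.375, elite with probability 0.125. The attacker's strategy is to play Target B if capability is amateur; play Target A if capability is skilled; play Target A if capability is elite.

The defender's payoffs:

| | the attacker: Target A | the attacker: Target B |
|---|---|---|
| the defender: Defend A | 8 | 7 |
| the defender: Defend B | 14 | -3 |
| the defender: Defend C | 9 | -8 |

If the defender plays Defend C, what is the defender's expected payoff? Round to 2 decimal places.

E[Defend C] = 0.5·(-8) + 0.375·9 + 0.125·9 = (-4) + 3.375 + 1.125 = 0.5

0.50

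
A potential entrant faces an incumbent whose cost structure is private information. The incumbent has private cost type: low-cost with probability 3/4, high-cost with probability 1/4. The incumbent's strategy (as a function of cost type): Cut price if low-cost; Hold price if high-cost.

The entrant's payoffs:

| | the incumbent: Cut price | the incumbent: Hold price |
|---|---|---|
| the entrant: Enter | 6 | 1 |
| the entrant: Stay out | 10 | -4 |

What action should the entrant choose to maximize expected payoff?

Compute the entrant's expected payoff for each action, taking the expectation over the incumbent's type.
E[Enter] = 3/4·(6) + 1/4·(1) = 19/4
E[Stay out] = 3/4·(10) + 1/4·(-4) = 13/2
Best response: Stay out (13/2 is the largest).

Stay out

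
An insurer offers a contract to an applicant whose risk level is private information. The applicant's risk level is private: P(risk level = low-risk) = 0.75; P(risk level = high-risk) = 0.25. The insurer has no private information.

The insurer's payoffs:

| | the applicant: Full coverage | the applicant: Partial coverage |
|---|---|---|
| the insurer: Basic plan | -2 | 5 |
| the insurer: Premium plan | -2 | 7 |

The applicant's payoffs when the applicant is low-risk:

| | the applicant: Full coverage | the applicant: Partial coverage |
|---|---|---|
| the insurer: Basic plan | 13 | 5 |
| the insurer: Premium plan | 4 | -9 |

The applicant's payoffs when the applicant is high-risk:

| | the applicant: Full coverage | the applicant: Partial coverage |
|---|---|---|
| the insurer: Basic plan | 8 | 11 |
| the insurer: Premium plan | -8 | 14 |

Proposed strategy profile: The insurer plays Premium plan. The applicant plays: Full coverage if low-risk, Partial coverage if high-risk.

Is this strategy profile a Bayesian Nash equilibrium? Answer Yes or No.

Yes

The insurer plays Premium plan: E[Premium plan] = 0.75·(-2) + 0.25·(7) = 0.25; E[Basic plan] = -0.25. Best-responding. ✓
The applicant (risk level low-risk), facing Premium plan: Full coverage gives 4, Partial coverage gives -9. Proposed Full coverage is best. ✓
The applicant (risk level high-risk), facing Premium plan: Full coverage gives -8, Partial coverage gives 14. Proposed Partial coverage is best. ✓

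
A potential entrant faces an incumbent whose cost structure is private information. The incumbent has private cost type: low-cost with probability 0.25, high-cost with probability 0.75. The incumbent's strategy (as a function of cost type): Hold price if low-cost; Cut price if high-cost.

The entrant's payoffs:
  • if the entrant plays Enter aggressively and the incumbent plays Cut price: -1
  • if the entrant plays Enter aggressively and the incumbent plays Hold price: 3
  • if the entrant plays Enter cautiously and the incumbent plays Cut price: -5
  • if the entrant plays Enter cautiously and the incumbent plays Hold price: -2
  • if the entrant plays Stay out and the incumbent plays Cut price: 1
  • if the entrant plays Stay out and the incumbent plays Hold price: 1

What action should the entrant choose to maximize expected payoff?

E[Enter aggressively] = 0.25·(3) + 0.75·(-1) = 0
E[Enter cautiously] = 0.25·(-2) + 0.75·(-5) = -4.25
E[Stay out] = 0.25·(1) + 0.75·(1) = 1
Best response: Stay out (1 is the largest).

Stay out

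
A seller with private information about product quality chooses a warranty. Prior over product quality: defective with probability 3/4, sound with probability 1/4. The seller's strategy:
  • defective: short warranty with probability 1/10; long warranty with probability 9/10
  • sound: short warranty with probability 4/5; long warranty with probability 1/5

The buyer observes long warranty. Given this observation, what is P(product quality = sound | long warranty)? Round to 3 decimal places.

0.069

Apply Bayes' rule using the sender's strategy as the likelihood.
P(long warranty) = (3/4)·(9/10) + (1/4)·(1/5) = 29/40
P(sound | long warranty) = ((1/4)·(1/5)) / (29/40) = (1/20) / (29/40) = 2/29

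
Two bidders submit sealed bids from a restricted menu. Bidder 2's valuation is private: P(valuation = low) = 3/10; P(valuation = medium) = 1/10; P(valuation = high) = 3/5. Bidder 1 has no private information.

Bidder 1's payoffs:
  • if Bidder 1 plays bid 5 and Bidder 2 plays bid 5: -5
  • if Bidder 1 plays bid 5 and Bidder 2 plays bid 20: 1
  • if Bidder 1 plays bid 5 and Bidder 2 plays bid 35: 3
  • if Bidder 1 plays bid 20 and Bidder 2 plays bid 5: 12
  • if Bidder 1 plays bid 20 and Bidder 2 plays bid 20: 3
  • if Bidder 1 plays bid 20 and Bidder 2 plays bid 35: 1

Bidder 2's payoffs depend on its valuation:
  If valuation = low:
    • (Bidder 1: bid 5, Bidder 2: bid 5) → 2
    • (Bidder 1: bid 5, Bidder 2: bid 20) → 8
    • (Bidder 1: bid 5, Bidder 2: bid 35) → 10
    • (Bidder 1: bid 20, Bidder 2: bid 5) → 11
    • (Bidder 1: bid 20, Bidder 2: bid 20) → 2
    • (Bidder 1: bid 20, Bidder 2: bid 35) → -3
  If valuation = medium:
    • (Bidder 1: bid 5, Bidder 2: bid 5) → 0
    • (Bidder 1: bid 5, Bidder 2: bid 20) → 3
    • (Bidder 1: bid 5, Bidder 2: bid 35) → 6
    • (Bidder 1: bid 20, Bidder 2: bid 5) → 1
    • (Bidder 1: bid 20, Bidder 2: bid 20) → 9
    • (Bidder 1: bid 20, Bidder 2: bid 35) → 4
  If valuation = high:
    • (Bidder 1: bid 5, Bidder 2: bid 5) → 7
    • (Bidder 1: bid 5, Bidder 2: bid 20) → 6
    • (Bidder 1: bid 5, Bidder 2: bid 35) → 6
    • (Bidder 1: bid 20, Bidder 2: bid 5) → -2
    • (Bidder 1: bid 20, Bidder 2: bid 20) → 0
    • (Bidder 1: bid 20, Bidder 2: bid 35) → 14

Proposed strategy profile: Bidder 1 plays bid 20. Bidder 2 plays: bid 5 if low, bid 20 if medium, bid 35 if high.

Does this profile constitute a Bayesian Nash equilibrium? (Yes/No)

Yes

Bidder 1 plays bid 20: E[bid 20] = 3/10·(12) + 1/10·(3) + 3/5·(1) = 9/2; E[bid 5] = 2/5. Best-responding. ✓
Bidder 2 (valuation low), facing bid 20: bid 5 gives 11, bid 20 gives 2, bid 35 gives -3. Proposed bid 5 is best. ✓
Bidder 2 (valuation medium), facing bid 20: bid 5 gives 1, bid 20 gives 9, bid 35 gives 4. Proposed bid 20 is best. ✓
Bidder 2 (valuation high), facing bid 20: bid 5 gives -2, bid 20 gives 0, bid 35 gives 14. Proposed bid 35 is best. ✓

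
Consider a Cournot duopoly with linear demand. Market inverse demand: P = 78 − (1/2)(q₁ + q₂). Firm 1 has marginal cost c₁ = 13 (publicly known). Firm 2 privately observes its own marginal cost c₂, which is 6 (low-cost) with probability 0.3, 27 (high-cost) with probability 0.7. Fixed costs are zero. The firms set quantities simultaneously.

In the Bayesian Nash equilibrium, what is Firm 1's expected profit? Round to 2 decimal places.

Type-c best response for Firm 2: q₂(c) = (78 − c) − q₁/2.
Firm 1 maximizes expected profit; its first-order condition is 78 − q₁ − (1/2)E[q₂] − 13 = 0.
Substituting E[q₂] and solving: E[c₂] = 20.7, so q₁ = (78 − 2·13 + 20.7)/(3/2) = 48.4667.
E[P] = 78 − (1/2)·(q₁ + E[q₂]) = 37.2333; Firm 1's expected profit = (E[P] − 13)·q₁ = (37.2333 − 13)·48.4667 = 1174.51.

1174.51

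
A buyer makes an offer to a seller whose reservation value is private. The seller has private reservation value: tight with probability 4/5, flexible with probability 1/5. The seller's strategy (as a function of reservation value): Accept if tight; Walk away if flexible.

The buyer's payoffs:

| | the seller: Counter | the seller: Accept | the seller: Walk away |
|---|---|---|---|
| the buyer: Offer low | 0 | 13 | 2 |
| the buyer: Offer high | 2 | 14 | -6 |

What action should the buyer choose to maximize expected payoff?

Offer low

E[Offer low] = 4/5·(13) + 1/5·(2) = 54/5
E[Offer high] = 4/5·(14) + 1/5·(-6) = 10
Best response: Offer low (54/5 is the largest).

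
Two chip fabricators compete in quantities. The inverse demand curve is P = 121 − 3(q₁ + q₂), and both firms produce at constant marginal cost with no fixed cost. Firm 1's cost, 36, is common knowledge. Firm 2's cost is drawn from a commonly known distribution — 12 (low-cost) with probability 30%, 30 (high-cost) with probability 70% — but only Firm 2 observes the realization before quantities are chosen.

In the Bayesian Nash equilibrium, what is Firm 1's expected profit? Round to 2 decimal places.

Type-c best response for Firm 2: q₂(c) = (121 − c)/6 − q₁/2.
Firm 1 maximizes expected profit; its first-order condition is 121 − 6q₁ − 3E[q₂] − 36 = 0.
Substituting E[q₂] and solving: E[c₂] = 24.6, so q₁ = (121 − 2·36 + 24.6)/9 = 8.17778.
E[P] = 121 − 3·(q₁ + E[q₂]) = 60.5333; Firm 1's expected profit = (E[P] − 36)·q₁ = (60.5333 − 36)·8.17778 = 200.628.

200.63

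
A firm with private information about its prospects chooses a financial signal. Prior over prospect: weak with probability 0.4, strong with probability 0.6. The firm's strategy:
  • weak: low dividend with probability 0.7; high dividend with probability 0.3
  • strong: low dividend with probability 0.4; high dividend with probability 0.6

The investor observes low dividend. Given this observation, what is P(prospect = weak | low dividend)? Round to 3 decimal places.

0.538

Apply Bayes' rule using the sender's strategy as the likelihood.
P(low dividend) = 0.4·0.7 + 0.6·0.4 = 0.52
P(weak | low dividend) = (0.4·0.7) / 0.52 = 0.28 / 0.52 = 0.538462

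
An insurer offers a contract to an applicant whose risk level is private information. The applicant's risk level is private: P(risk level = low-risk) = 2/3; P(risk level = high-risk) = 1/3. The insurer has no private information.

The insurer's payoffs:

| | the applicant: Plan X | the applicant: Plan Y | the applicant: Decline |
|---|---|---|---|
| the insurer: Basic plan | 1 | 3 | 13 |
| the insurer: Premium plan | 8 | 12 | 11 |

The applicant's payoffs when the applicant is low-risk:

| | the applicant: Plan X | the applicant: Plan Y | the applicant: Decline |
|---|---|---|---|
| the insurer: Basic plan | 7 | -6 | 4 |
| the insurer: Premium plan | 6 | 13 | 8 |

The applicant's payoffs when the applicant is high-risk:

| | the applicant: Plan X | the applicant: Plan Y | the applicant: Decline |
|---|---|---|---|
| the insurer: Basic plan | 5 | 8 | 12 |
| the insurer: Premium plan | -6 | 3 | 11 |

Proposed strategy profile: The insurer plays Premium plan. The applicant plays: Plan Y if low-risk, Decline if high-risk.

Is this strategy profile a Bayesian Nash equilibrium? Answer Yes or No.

A profile is a BNE iff every type of every player is best-responding given beliefs about the other side.
The insurer plays Premium plan: E[Premium plan] = 2/3·(12) + 1/3·(11) = 35/3; E[Basic plan] = 19/3. Best-responding. ✓
The applicant (risk level low-risk), facing Premium plan: Plan X gives 6, Plan Y gives 13, Decline gives 8. Proposed Plan Y is best. ✓
The applicant (risk level high-risk), facing Premium plan: Plan X gives -6, Plan Y gives 3, Decline gives 11. Proposed Decline is best. ✓

Yes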